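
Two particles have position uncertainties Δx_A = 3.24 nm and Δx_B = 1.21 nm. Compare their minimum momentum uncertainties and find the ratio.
Particle B has the larger minimum momentum uncertainty, by a factor of 2.68.

For each particle, the minimum momentum uncertainty is Δp_min = ℏ/(2Δx):

Particle A: Δp_A = ℏ/(2×3.240e-09 m) = 1.627e-26 kg·m/s
Particle B: Δp_B = ℏ/(2×1.210e-09 m) = 4.358e-26 kg·m/s

Ratio: Δp_B/Δp_A = 2.68

Since Δp_min ∝ 1/Δx, the particle with smaller position uncertainty (B) has larger momentum uncertainty.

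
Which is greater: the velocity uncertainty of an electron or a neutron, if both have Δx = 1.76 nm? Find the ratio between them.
The electron has the larger minimum velocity uncertainty, by a ratio of 1838.7.

For both particles, Δp_min = ℏ/(2Δx) = 2.996e-26 kg·m/s (same for both).

The velocity uncertainty is Δv = Δp/m:
- electron: Δv = 2.996e-26 / 9.109e-31 = 3.289e+04 m/s = 32.889 km/s
- neutron: Δv = 2.996e-26 / 1.675e-27 = 1.789e+01 m/s = 17.887 m/s

Ratio: 3.289e+04 / 1.789e+01 = 1838.7

The lighter particle has larger velocity uncertainty because Δv ∝ 1/m.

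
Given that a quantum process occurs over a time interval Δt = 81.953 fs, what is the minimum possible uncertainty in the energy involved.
4.016 meV

Using the energy-time uncertainty principle:
ΔEΔt ≥ ℏ/2

The minimum uncertainty in energy is:
ΔE_min = ℏ/(2Δt)
ΔE_min = (1.055e-34 J·s) / (2 × 8.195e-14 s)
ΔE_min = 6.434e-22 J = 4.016 meV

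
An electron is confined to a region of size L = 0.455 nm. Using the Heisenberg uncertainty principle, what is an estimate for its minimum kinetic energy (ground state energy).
46.009 meV

Using the uncertainty principle to estimate ground state energy:

1. The position uncertainty is approximately the confinement size:
   Δx ≈ L = 4.550e-10 m

2. From ΔxΔp ≥ ℏ/2, the minimum momentum uncertainty is:
   Δp ≈ ℏ/(2L) = 1.159e-25 kg·m/s

3. The kinetic energy is approximately:
   KE ≈ (Δp)²/(2m) = (1.159e-25)²/(2 × 9.109e-31 kg)
   KE ≈ 7.371e-21 J = 46.009 meV

This is an order-of-magnitude estimate of the ground state energy.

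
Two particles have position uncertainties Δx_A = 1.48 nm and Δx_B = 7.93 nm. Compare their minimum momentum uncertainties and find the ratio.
Particle A has the larger minimum momentum uncertainty, by a factor of 5.36.

For each particle, the minimum momentum uncertainty is Δp_min = ℏ/(2Δx):

Particle A: Δp_A = ℏ/(2×1.480e-09 m) = 3.563e-26 kg·m/s
Particle B: Δp_B = ℏ/(2×7.930e-09 m) = 6.649e-27 kg·m/s

Ratio: Δp_A/Δp_B = 5.36

Since Δp_min ∝ 1/Δx, the particle with smaller position uncertainty (A) has larger momentum uncertainty.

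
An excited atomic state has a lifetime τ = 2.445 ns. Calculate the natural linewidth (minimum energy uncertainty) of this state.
134.604 neV

Using the energy-time uncertainty principle:
ΔEΔt ≥ ℏ/2

The lifetime τ represents the time uncertainty Δt.
The natural linewidth (minimum energy uncertainty) is:

ΔE = ℏ/(2τ)
ΔE = (1.055e-34 J·s) / (2 × 2.445e-09 s)
ΔE = 2.157e-26 J = 134.604 neV

This natural linewidth limits the precision of spectroscopic measurements.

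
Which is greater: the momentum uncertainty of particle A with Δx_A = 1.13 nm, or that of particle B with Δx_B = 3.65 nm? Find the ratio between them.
Particle A has the larger minimum momentum uncertainty, by a factor of 3.23.

For each particle, the minimum momentum uncertainty is Δp_min = ℏ/(2Δx):

Particle A: Δp_A = ℏ/(2×1.130e-09 m) = 4.666e-26 kg·m/s
Particle B: Δp_B = ℏ/(2×3.650e-09 m) = 1.445e-26 kg·m/s

Ratio: Δp_A/Δp_B = 3.23

Since Δp_min ∝ 1/Δx, the particle with smaller position uncertainty (A) has larger momentum uncertainty.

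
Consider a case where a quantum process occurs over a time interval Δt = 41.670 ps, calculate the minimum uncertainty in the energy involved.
7.898 μeV

Using the energy-time uncertainty principle:
ΔEΔt ≥ ℏ/2

The minimum uncertainty in energy is:
ΔE_min = ℏ/(2Δt)
ΔE_min = (1.055e-34 J·s) / (2 × 4.167e-11 s)
ΔE_min = 1.265e-24 J = 7.898 μeV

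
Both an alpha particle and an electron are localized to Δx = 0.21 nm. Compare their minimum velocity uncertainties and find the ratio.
The electron has the larger minimum velocity uncertainty, by a ratio of 7294.3.

For both particles, Δp_min = ℏ/(2Δx) = 2.511e-25 kg·m/s (same for both).

The velocity uncertainty is Δv = Δp/m:
- alpha particle: Δv = 2.511e-25 / 6.645e-27 = 3.779e+01 m/s = 37.788 m/s
- electron: Δv = 2.511e-25 / 9.109e-31 = 2.756e+05 m/s = 275.637 km/s

Ratio: 2.756e+05 / 3.779e+01 = 7294.3

The lighter particle has larger velocity uncertainty because Δv ∝ 1/m.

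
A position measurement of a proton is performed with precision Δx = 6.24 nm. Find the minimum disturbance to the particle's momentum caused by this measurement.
8.450 × 10^-27 kg·m/s

The uncertainty principle implies that measuring position disturbs momentum:
ΔxΔp ≥ ℏ/2

When we measure position with precision Δx, we necessarily introduce a momentum uncertainty:
Δp ≥ ℏ/(2Δx)
Δp_min = (1.055e-34 J·s) / (2 × 6.240e-09 m)
Δp_min = 8.450e-27 kg·m/s

The more precisely we measure position, the greater the momentum disturbance.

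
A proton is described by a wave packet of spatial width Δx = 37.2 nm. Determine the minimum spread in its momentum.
1.417 × 10^-27 kg·m/s

For a wave packet, the spatial width Δx and momentum spread Δp are related by the uncertainty principle:
ΔxΔp ≥ ℏ/2

The minimum momentum spread is:
Δp_min = ℏ/(2Δx)
Δp_min = (1.055e-34 J·s) / (2 × 3.720e-08 m)
Δp_min = 1.417e-27 kg·m/s

A wave packet cannot have both a well-defined position and well-defined momentum.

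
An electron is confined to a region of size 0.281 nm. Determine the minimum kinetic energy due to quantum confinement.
120.629 meV

Using the uncertainty principle:

1. Position uncertainty: Δx ≈ 2.810e-10 m
2. Minimum momentum uncertainty: Δp = ℏ/(2Δx) = 1.876e-25 kg·m/s
3. Minimum kinetic energy:
   KE = (Δp)²/(2m) = (1.876e-25)²/(2 × 9.109e-31 kg)
   KE = 1.933e-20 J = 120.629 meV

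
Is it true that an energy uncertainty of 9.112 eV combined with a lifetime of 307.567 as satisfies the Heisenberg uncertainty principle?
Yes, it satisfies the uncertainty relation.

Calculate the product ΔEΔt:
ΔE = 9.112 eV = 1.460e-18 J
ΔEΔt = (1.460e-18 J) × (3.076e-16 s)
ΔEΔt = 4.490e-34 J·s

Compare to the minimum allowed value ℏ/2:
ℏ/2 = 5.273e-35 J·s

Since ΔEΔt = 4.490e-34 J·s ≥ 5.273e-35 J·s = ℏ/2,
this satisfies the uncertainty relation.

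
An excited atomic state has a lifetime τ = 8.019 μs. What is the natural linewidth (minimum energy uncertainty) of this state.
41.041 peV

Using the energy-time uncertainty principle:
ΔEΔt ≥ ℏ/2

The lifetime τ represents the time uncertainty Δt.
The natural linewidth (minimum energy uncertainty) is:

ΔE = ℏ/(2τ)
ΔE = (1.055e-34 J·s) / (2 × 8.019e-06 s)
ΔE = 6.575e-30 J = 41.041 peV

This natural linewidth limits the precision of spectroscopic measurements.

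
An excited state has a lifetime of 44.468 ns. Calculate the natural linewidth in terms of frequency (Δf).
1.790 MHz

Using the energy-time uncertainty principle and E = hf:
ΔEΔt ≥ ℏ/2
hΔf·Δt ≥ ℏ/2

The minimum frequency uncertainty is:
Δf = ℏ/(2hτ) = 1/(4πτ)
Δf = 1/(4π × 4.447e-08 s)
Δf = 1.790e+06 Hz = 1.790 MHz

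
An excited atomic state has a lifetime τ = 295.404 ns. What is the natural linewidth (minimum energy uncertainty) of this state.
1.114 neV

Using the energy-time uncertainty principle:
ΔEΔt ≥ ℏ/2

The lifetime τ represents the time uncertainty Δt.
The natural linewidth (minimum energy uncertainty) is:

ΔE = ℏ/(2τ)
ΔE = (1.055e-34 J·s) / (2 × 2.954e-07 s)
ΔE = 1.785e-28 J = 1.114 neV

This natural linewidth limits the precision of spectroscopic measurements.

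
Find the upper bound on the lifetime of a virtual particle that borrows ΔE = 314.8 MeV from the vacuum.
1.045 ys

Using the energy-time uncertainty principle:
ΔEΔt ≥ ℏ/2

For a virtual particle borrowing energy ΔE, the maximum lifetime is:
Δt_max = ℏ/(2ΔE)

Converting energy:
ΔE = 314.8 MeV = 5.044e-11 J

Δt_max = (1.055e-34 J·s) / (2 × 5.044e-11 J)
Δt_max = 1.045e-24 s = 1.045 ys

Virtual particles with higher borrowed energy exist for shorter times.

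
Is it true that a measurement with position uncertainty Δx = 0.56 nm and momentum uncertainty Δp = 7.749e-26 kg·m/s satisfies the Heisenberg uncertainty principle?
No, it violates the uncertainty principle (impossible measurement).

Calculate the product ΔxΔp:
ΔxΔp = (5.600e-10 m) × (7.749e-26 kg·m/s)
ΔxΔp = 4.339e-35 J·s

Compare to the minimum allowed value ℏ/2:
ℏ/2 = 5.273e-35 J·s

Since ΔxΔp = 4.339e-35 J·s < 5.273e-35 J·s = ℏ/2,
the measurement violates the uncertainty principle.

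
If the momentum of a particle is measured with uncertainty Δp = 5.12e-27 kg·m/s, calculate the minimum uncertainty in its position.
10.299 nm

Using the Heisenberg uncertainty principle:
ΔxΔp ≥ ℏ/2

The minimum uncertainty in position is:
Δx_min = ℏ/(2Δp)
Δx_min = (1.055e-34 J·s) / (2 × 5.120e-27 kg·m/s)
Δx_min = 1.030e-08 m = 10.299 nm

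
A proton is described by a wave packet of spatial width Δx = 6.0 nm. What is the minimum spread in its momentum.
8.788 × 10^-27 kg·m/s

For a wave packet, the spatial width Δx and momentum spread Δp are related by the uncertainty principle:
ΔxΔp ≥ ℏ/2

The minimum momentum spread is:
Δp_min = ℏ/(2Δx)
Δp_min = (1.055e-34 J·s) / (2 × 6.000e-09 m)
Δp_min = 8.788e-27 kg·m/s

A wave packet cannot have both a well-defined position and well-defined momentum.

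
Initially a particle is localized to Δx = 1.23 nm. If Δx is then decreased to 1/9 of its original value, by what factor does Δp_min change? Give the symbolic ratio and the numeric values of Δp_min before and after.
Original Δp_min = 4.287 × 10^-26 kg·m/s; new Δp'_min = 3.858 × 10^-25 kg·m/s; ratio Δp'_min/Δp_min = 9.

From the uncertainty principle ΔxΔp ≥ ℏ/2, the minimum momentum uncertainty is Δp_min = ℏ/(2Δx).

Original (Δx = 1.23 nm = 1.230e-09 m):
Δp_min = (1.055e-34 J·s)/(2 × 1.230e-09 m) = 4.287e-26 kg·m/s

When Δx → (1/9)Δx:
Δp'_min = ℏ/(2 × (1/9)Δx) = 9 × ℏ/(2Δx) = 9 × Δp_min
Δp'_min = 9 × 4.287e-26 kg·m/s = 3.858e-25 kg·m/s

Since Δp_min ∝ 1/Δx, when Δx is decreased to 1/9 of its original value, Δp_min increases to 9 times its original value.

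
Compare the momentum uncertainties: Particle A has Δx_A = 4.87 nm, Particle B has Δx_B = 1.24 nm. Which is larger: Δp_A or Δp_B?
Particle B has the larger minimum momentum uncertainty, by a factor of 3.93.

For each particle, the minimum momentum uncertainty is Δp_min = ℏ/(2Δx):

Particle A: Δp_A = ℏ/(2×4.870e-09 m) = 1.083e-26 kg·m/s
Particle B: Δp_B = ℏ/(2×1.240e-09 m) = 4.252e-26 kg·m/s

Ratio: Δp_B/Δp_A = 3.93

Since Δp_min ∝ 1/Δx, the particle with smaller position uncertainty (B) has larger momentum uncertainty.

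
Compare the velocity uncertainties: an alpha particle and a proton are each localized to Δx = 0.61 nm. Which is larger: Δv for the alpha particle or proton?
The proton has the larger minimum velocity uncertainty, by a ratio of 4.0.

For both particles, Δp_min = ℏ/(2Δx) = 8.644e-26 kg·m/s (same for both).

The velocity uncertainty is Δv = Δp/m:
- alpha particle: Δv = 8.644e-26 / 6.645e-27 = 1.301e+01 m/s = 13.009 m/s
- proton: Δv = 8.644e-26 / 1.673e-27 = 5.168e+01 m/s = 51.680 m/s

Ratio: 5.168e+01 / 1.301e+01 = 4.0

The lighter particle has larger velocity uncertainty because Δv ∝ 1/m.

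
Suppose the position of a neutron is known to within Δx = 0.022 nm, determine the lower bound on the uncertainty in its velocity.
1.431 km/s

Using the Heisenberg uncertainty principle and Δp = mΔv:
ΔxΔp ≥ ℏ/2
Δx(mΔv) ≥ ℏ/2

The minimum uncertainty in velocity is:
Δv_min = ℏ/(2mΔx)
Δv_min = (1.055e-34 J·s) / (2 × 1.675e-27 kg × 2.200e-11 m)
Δv_min = 1.431e+03 m/s = 1.431 km/s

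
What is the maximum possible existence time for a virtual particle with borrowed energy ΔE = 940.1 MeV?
3.501 × 10^-25 s

Using the energy-time uncertainty principle:
ΔEΔt ≥ ℏ/2

For a virtual particle borrowing energy ΔE, the maximum lifetime is:
Δt_max = ℏ/(2ΔE)

Converting energy:
ΔE = 940.1 MeV = 1.506e-10 J

Δt_max = (1.055e-34 J·s) / (2 × 1.506e-10 J)
Δt_max = 3.501e-25 s = 3.501 × 10^-25 s

Virtual particles with higher borrowed energy exist for shorter times.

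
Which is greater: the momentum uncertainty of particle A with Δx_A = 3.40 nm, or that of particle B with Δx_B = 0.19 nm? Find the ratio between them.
Particle B has the larger minimum momentum uncertainty, by a factor of 17.89.

For each particle, the minimum momentum uncertainty is Δp_min = ℏ/(2Δx):

Particle A: Δp_A = ℏ/(2×3.400e-09 m) = 1.551e-26 kg·m/s
Particle B: Δp_B = ℏ/(2×1.900e-10 m) = 2.775e-25 kg·m/s

Ratio: Δp_B/Δp_A = 17.89

Since Δp_min ∝ 1/Δx, the particle with smaller position uncertainty (B) has larger momentum uncertainty.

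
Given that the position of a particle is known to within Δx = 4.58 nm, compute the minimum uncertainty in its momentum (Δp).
1.151 × 10^-26 kg·m/s

Using the Heisenberg uncertainty principle:
ΔxΔp ≥ ℏ/2

The minimum uncertainty in momentum is:
Δp_min = ℏ/(2Δx)
Δp_min = (1.055e-34 J·s) / (2 × 4.580e-09 m)
Δp_min = 1.151e-26 kg·m/s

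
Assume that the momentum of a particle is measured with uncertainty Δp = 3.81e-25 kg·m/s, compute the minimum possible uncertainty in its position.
138.395 pm

Using the Heisenberg uncertainty principle:
ΔxΔp ≥ ℏ/2

The minimum uncertainty in position is:
Δx_min = ℏ/(2Δp)
Δx_min = (1.055e-34 J·s) / (2 × 3.810e-25 kg·m/s)
Δx_min = 1.384e-10 m = 138.395 pm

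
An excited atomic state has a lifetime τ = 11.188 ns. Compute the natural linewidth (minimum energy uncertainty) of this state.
29.416 neV

Using the energy-time uncertainty principle:
ΔEΔt ≥ ℏ/2

The lifetime τ represents the time uncertainty Δt.
The natural linewidth (minimum energy uncertainty) is:

ΔE = ℏ/(2τ)
ΔE = (1.055e-34 J·s) / (2 × 1.119e-08 s)
ΔE = 4.713e-27 J = 29.416 neV

This natural linewidth limits the precision of spectroscopic measurements.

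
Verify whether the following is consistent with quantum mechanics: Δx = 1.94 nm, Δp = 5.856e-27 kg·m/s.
No, it violates the uncertainty principle (impossible measurement).

Calculate the product ΔxΔp:
ΔxΔp = (1.940e-09 m) × (5.856e-27 kg·m/s)
ΔxΔp = 1.136e-35 J·s

Compare to the minimum allowed value ℏ/2:
ℏ/2 = 5.273e-35 J·s

Since ΔxΔp = 1.136e-35 J·s < 5.273e-35 J·s = ℏ/2,
the measurement violates the uncertainty principle.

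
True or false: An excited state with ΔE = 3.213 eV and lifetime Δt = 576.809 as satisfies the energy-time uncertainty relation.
Yes, it satisfies the uncertainty relation.

Calculate the product ΔEΔt:
ΔE = 3.213 eV = 5.148e-19 J
ΔEΔt = (5.148e-19 J) × (5.768e-16 s)
ΔEΔt = 2.969e-34 J·s

Compare to the minimum allowed value ℏ/2:
ℏ/2 = 5.273e-35 J·s

Since ΔEΔt = 2.969e-34 J·s ≥ 5.273e-35 J·s = ℏ/2,
this satisfies the uncertainty relation.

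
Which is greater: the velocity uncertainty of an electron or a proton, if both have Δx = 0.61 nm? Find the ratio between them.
The electron has the larger minimum velocity uncertainty, by a ratio of 1836.2.

For both particles, Δp_min = ℏ/(2Δx) = 8.644e-26 kg·m/s (same for both).

The velocity uncertainty is Δv = Δp/m:
- electron: Δv = 8.644e-26 / 9.109e-31 = 9.489e+04 m/s = 94.892 km/s
- proton: Δv = 8.644e-26 / 1.673e-27 = 5.168e+01 m/s = 51.680 m/s

Ratio: 9.489e+04 / 5.168e+01 = 1836.2

The lighter particle has larger velocity uncertainty because Δv ∝ 1/m.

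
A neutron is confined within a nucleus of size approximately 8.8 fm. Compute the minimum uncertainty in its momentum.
5.992 × 10^-21 kg·m/s

Using the Heisenberg uncertainty principle:
ΔxΔp ≥ ℏ/2

With Δx ≈ L = 8.800e-15 m (the confinement size):
Δp_min = ℏ/(2Δx)
Δp_min = (1.055e-34 J·s) / (2 × 8.800e-15 m)
Δp_min = 5.992e-21 kg·m/s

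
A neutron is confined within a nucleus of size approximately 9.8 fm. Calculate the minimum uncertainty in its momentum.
5.380 × 10^-21 kg·m/s

Using the Heisenberg uncertainty principle:
ΔxΔp ≥ ℏ/2

With Δx ≈ L = 9.800e-15 m (the confinement size):
Δp_min = ℏ/(2Δx)
Δp_min = (1.055e-34 J·s) / (2 × 9.800e-15 m)
Δp_min = 5.380e-21 kg·m/s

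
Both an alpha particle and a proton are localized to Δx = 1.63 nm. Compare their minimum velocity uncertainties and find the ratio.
The proton has the larger minimum velocity uncertainty, by a ratio of 4.0.

For both particles, Δp_min = ℏ/(2Δx) = 3.235e-26 kg·m/s (same for both).

The velocity uncertainty is Δv = Δp/m:
- alpha particle: Δv = 3.235e-26 / 6.645e-27 = 4.868e+00 m/s = 4.868 m/s
- proton: Δv = 3.235e-26 / 1.673e-27 = 1.934e+01 m/s = 19.340 m/s

Ratio: 1.934e+01 / 4.868e+00 = 4.0

The lighter particle has larger velocity uncertainty because Δv ∝ 1/m.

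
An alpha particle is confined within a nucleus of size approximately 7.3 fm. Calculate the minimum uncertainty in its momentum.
7.223 × 10^-21 kg·m/s

Using the Heisenberg uncertainty principle:
ΔxΔp ≥ ℏ/2

With Δx ≈ L = 7.300e-15 m (the confinement size):
Δp_min = ℏ/(2Δx)
Δp_min = (1.055e-34 J·s) / (2 × 7.300e-15 m)
Δp_min = 7.223e-21 kg·m/s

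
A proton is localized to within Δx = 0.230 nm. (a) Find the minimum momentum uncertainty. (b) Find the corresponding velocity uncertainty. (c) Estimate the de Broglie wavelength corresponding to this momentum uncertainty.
(a) Δp_min = 2.293 × 10^-25 kg·m/s
(b) Δv_min = 137.063 m/s
(c) λ_dB = 2.890 nm

Step-by-step:

(a) From the uncertainty principle:
Δp_min = ℏ/(2Δx) = (1.055e-34 J·s)/(2 × 2.300e-10 m) = 2.293e-25 kg·m/s

(b) The velocity uncertainty:
Δv = Δp/m = (2.293e-25 kg·m/s)/(1.673e-27 kg) = 1.371e+02 m/s = 137.063 m/s

(c) The de Broglie wavelength for this momentum:
λ = h/p = (6.626e-34 J·s)/(2.293e-25 kg·m/s) = 2.890e-09 m = 2.890 nm

Note: The de Broglie wavelength is comparable to the localization size, as expected from wave-particle duality.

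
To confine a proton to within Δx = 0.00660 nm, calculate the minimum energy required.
119.088 meV

Localizing a particle requires giving it sufficient momentum uncertainty:

1. From uncertainty principle: Δp ≥ ℏ/(2Δx)
   Δp_min = (1.055e-34 J·s) / (2 × 6.600e-12 m)
   Δp_min = 7.989e-24 kg·m/s

2. This momentum uncertainty corresponds to kinetic energy:
   KE ≈ (Δp)²/(2m) = (7.989e-24)²/(2 × 1.673e-27 kg)
   KE = 1.908e-20 J = 119.088 meV

Tighter localization requires more energy.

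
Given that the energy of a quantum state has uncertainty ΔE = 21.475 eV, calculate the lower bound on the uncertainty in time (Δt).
15.325 as

Using the energy-time uncertainty principle:
ΔEΔt ≥ ℏ/2

The minimum uncertainty in time is:
Δt_min = ℏ/(2ΔE)
Δt_min = (1.055e-34 J·s) / (2 × 3.441e-18 J)
Δt_min = 1.533e-17 s = 15.325 as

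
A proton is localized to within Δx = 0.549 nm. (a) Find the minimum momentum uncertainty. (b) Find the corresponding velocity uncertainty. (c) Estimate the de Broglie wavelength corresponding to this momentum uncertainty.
(a) Δp_min = 9.604 × 10^-26 kg·m/s
(b) Δv_min = 57.422 m/s
(c) λ_dB = 6.899 nm

Step-by-step:

(a) From the uncertainty principle:
Δp_min = ℏ/(2Δx) = (1.055e-34 J·s)/(2 × 5.490e-10 m) = 9.604e-26 kg·m/s

(b) The velocity uncertainty:
Δv = Δp/m = (9.604e-26 kg·m/s)/(1.673e-27 kg) = 5.742e+01 m/s = 57.422 m/s

(c) The de Broglie wavelength for this momentum:
λ = h/p = (6.626e-34 J·s)/(9.604e-26 kg·m/s) = 6.899e-09 m = 6.899 nm

Note: The de Broglie wavelength is comparable to the localization size, as expected from wave-particle duality.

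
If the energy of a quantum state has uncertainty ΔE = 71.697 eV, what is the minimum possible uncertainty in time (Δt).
4.590 as

Using the energy-time uncertainty principle:
ΔEΔt ≥ ℏ/2

The minimum uncertainty in time is:
Δt_min = ℏ/(2ΔE)
Δt_min = (1.055e-34 J·s) / (2 × 1.149e-17 J)
Δt_min = 4.590e-18 s = 4.590 as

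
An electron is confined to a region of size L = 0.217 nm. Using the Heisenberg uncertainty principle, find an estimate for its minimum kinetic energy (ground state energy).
202.276 meV

Using the uncertainty principle to estimate ground state energy:

1. The position uncertainty is approximately the confinement size:
   Δx ≈ L = 2.170e-10 m

2. From ΔxΔp ≥ ℏ/2, the minimum momentum uncertainty is:
   Δp ≈ ℏ/(2L) = 2.430e-25 kg·m/s

3. The kinetic energy is approximately:
   KE ≈ (Δp)²/(2m) = (2.430e-25)²/(2 × 9.109e-31 kg)
   KE ≈ 3.241e-20 J = 202.276 meV

This is an order-of-magnitude estimate of the ground state energy.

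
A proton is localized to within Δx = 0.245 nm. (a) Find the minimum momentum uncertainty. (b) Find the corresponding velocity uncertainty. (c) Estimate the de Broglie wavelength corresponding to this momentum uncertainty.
(a) Δp_min = 2.152 × 10^-25 kg·m/s
(b) Δv_min = 128.671 m/s
(c) λ_dB = 3.079 nm

Step-by-step:

(a) From the uncertainty principle:
Δp_min = ℏ/(2Δx) = (1.055e-34 J·s)/(2 × 2.450e-10 m) = 2.152e-25 kg·m/s

(b) The velocity uncertainty:
Δv = Δp/m = (2.152e-25 kg·m/s)/(1.673e-27 kg) = 1.287e+02 m/s = 128.671 m/s

(c) The de Broglie wavelength for this momentum:
λ = h/p = (6.626e-34 J·s)/(2.152e-25 kg·m/s) = 3.079e-09 m = 3.079 nm

Note: The de Broglie wavelength is comparable to the localization size, as expected from wave-particle duality.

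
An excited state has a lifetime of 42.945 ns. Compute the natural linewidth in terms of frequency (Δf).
1.853 MHz

Using the energy-time uncertainty principle and E = hf:
ΔEΔt ≥ ℏ/2
hΔf·Δt ≥ ℏ/2

The minimum frequency uncertainty is:
Δf = ℏ/(2hτ) = 1/(4πτ)
Δf = 1/(4π × 4.294e-08 s)
Δf = 1.853e+06 Hz = 1.853 MHz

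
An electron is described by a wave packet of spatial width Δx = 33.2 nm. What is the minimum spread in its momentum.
1.588 × 10^-27 kg·m/s

For a wave packet, the spatial width Δx and momentum spread Δp are related by the uncertainty principle:
ΔxΔp ≥ ℏ/2

The minimum momentum spread is:
Δp_min = ℏ/(2Δx)
Δp_min = (1.055e-34 J·s) / (2 × 3.320e-08 m)
Δp_min = 1.588e-27 kg·m/s

A wave packet cannot have both a well-defined position and well-defined momentum.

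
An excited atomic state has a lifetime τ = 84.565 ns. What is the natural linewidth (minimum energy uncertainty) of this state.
3.892 neV

Using the energy-time uncertainty principle:
ΔEΔt ≥ ℏ/2

The lifetime τ represents the time uncertainty Δt.
The natural linewidth (minimum energy uncertainty) is:

ΔE = ℏ/(2τ)
ΔE = (1.055e-34 J·s) / (2 × 8.457e-08 s)
ΔE = 6.235e-28 J = 3.892 neV

This natural linewidth limits the precision of spectroscopic measurements.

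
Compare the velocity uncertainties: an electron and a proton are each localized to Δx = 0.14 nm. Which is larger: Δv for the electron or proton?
The electron has the larger minimum velocity uncertainty, by a ratio of 1836.2.

For both particles, Δp_min = ℏ/(2Δx) = 3.766e-25 kg·m/s (same for both).

The velocity uncertainty is Δv = Δp/m:
- electron: Δv = 3.766e-25 / 9.109e-31 = 4.135e+05 m/s = 413.456 km/s
- proton: Δv = 3.766e-25 / 1.673e-27 = 2.252e+02 m/s = 225.175 m/s

Ratio: 4.135e+05 / 2.252e+02 = 1836.2

The lighter particle has larger velocity uncertainty because Δv ∝ 1/m.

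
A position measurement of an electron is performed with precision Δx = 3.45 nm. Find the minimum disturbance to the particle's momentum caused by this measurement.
1.528 × 10^-26 kg·m/s

The uncertainty principle implies that measuring position disturbs momentum:
ΔxΔp ≥ ℏ/2

When we measure position with precision Δx, we necessarily introduce a momentum uncertainty:
Δp ≥ ℏ/(2Δx)
Δp_min = (1.055e-34 J·s) / (2 × 3.450e-09 m)
Δp_min = 1.528e-26 kg·m/s

The more precisely we measure position, the greater the momentum disturbance.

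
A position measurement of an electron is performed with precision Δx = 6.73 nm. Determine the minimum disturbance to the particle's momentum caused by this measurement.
7.835 × 10^-27 kg·m/s

The uncertainty principle implies that measuring position disturbs momentum:
ΔxΔp ≥ ℏ/2

When we measure position with precision Δx, we necessarily introduce a momentum uncertainty:
Δp ≥ ℏ/(2Δx)
Δp_min = (1.055e-34 J·s) / (2 × 6.730e-09 m)
Δp_min = 7.835e-27 kg·m/s

The more precisely we measure position, the greater the momentum disturbance.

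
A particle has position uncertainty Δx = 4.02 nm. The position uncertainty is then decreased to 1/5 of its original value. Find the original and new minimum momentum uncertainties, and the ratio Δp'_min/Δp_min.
Original Δp_min = 1.312 × 10^-26 kg·m/s; new Δp'_min = 6.558 × 10^-26 kg·m/s; ratio Δp'_min/Δp_min = 5.

From the uncertainty principle ΔxΔp ≥ ℏ/2, the minimum momentum uncertainty is Δp_min = ℏ/(2Δx).

Original (Δx = 4.02 nm = 4.020e-09 m):
Δp_min = (1.055e-34 J·s)/(2 × 4.020e-09 m) = 1.312e-26 kg·m/s

When Δx → (1/5)Δx:
Δp'_min = ℏ/(2 × (1/5)Δx) = 5 × ℏ/(2Δx) = 5 × Δp_min
Δp'_min = 5 × 1.312e-26 kg·m/s = 6.558e-26 kg·m/s

Since Δp_min ∝ 1/Δx, when Δx is decreased to 1/5 of its original value, Δp_min increases to 5 times its original value.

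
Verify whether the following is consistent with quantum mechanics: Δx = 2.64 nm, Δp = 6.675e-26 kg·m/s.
Yes, it satisfies the uncertainty principle.

Calculate the product ΔxΔp:
ΔxΔp = (2.640e-09 m) × (6.675e-26 kg·m/s)
ΔxΔp = 1.762e-34 J·s

Compare to the minimum allowed value ℏ/2:
ℏ/2 = 5.273e-35 J·s

Since ΔxΔp = 1.762e-34 J·s ≥ 5.273e-35 J·s = ℏ/2,
the measurement satisfies the uncertainty principle.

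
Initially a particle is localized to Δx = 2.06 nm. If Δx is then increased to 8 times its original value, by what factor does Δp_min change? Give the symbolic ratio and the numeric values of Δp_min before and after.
Original Δp_min = 2.560 × 10^-26 kg·m/s; new Δp'_min = 3.200 × 10^-27 kg·m/s; ratio Δp'_min/Δp_min = 1/8.

From the uncertainty principle ΔxΔp ≥ ℏ/2, the minimum momentum uncertainty is Δp_min = ℏ/(2Δx).

Original (Δx = 2.06 nm = 2.060e-09 m):
Δp_min = (1.055e-34 J·s)/(2 × 2.060e-09 m) = 2.560e-26 kg·m/s

When Δx → 8Δx:
Δp'_min = ℏ/(2 × 8Δx) = (1/8) × ℏ/(2Δx) = (1/8) × Δp_min
Δp'_min = 1/8 × 2.560e-26 kg·m/s = 3.200e-27 kg·m/s

Since Δp_min ∝ 1/Δx, when Δx is increased to 8 times its original value, Δp_min decreases to 1/8 of its original value.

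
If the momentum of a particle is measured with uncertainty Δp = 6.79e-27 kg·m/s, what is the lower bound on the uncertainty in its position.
7.766 nm

Using the Heisenberg uncertainty principle:
ΔxΔp ≥ ℏ/2

The minimum uncertainty in position is:
Δx_min = ℏ/(2Δp)
Δx_min = (1.055e-34 J·s) / (2 × 6.790e-27 kg·m/s)
Δx_min = 7.766e-09 m = 7.766 nm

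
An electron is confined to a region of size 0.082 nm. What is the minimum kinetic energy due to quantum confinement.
1.417 eV

Using the uncertainty principle:

1. Position uncertainty: Δx ≈ 8.200e-11 m
2. Minimum momentum uncertainty: Δp = ℏ/(2Δx) = 6.430e-25 kg·m/s
3. Minimum kinetic energy:
   KE = (Δp)²/(2m) = (6.430e-25)²/(2 × 9.109e-31 kg)
   KE = 2.270e-19 J = 1.417 eV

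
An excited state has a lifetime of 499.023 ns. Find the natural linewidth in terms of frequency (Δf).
159.467 kHz

Using the energy-time uncertainty principle and E = hf:
ΔEΔt ≥ ℏ/2
hΔf·Δt ≥ ℏ/2

The minimum frequency uncertainty is:
Δf = ℏ/(2hτ) = 1/(4πτ)
Δf = 1/(4π × 4.990e-07 s)
Δf = 1.595e+05 Hz = 159.467 kHz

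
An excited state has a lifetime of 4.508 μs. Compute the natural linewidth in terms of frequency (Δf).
17.653 kHz

Using the energy-time uncertainty principle and E = hf:
ΔEΔt ≥ ℏ/2
hΔf·Δt ≥ ℏ/2

The minimum frequency uncertainty is:
Δf = ℏ/(2hτ) = 1/(4πτ)
Δf = 1/(4π × 4.508e-06 s)
Δf = 1.765e+04 Hz = 17.653 kHz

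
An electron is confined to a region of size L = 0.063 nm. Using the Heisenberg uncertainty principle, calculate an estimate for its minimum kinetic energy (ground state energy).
2.400 eV

Using the uncertainty principle to estimate ground state energy:

1. The position uncertainty is approximately the confinement size:
   Δx ≈ L = 6.300e-11 m

2. From ΔxΔp ≥ ℏ/2, the minimum momentum uncertainty is:
   Δp ≈ ℏ/(2L) = 8.370e-25 kg·m/s

3. The kinetic energy is approximately:
   KE ≈ (Δp)²/(2m) = (8.370e-25)²/(2 × 9.109e-31 kg)
   KE ≈ 3.845e-19 J = 2.400 eV

This is an order-of-magnitude estimate of the ground state energy.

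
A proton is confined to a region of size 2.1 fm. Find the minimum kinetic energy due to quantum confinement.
1.176 MeV

Using the uncertainty principle:

1. Position uncertainty: Δx ≈ 2.100e-15 m
2. Minimum momentum uncertainty: Δp = ℏ/(2Δx) = 2.511e-20 kg·m/s
3. Minimum kinetic energy:
   KE = (Δp)²/(2m) = (2.511e-20)²/(2 × 1.673e-27 kg)
   KE = 1.885e-13 J = 1.176 MeV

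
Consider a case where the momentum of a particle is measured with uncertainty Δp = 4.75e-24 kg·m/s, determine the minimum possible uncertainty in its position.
11.101 pm

Using the Heisenberg uncertainty principle:
ΔxΔp ≥ ℏ/2

The minimum uncertainty in position is:
Δx_min = ℏ/(2Δp)
Δx_min = (1.055e-34 J·s) / (2 × 4.750e-24 kg·m/s)
Δx_min = 1.110e-11 m = 11.101 pm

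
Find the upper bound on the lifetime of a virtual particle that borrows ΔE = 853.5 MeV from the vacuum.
3.856 × 10^-25 s

Using the energy-time uncertainty principle:
ΔEΔt ≥ ℏ/2

For a virtual particle borrowing energy ΔE, the maximum lifetime is:
Δt_max = ℏ/(2ΔE)

Converting energy:
ΔE = 853.5 MeV = 1.367e-10 J

Δt_max = (1.055e-34 J·s) / (2 × 1.367e-10 J)
Δt_max = 3.856e-25 s = 3.856 × 10^-25 s

Virtual particles with higher borrowed energy exist for shorter times.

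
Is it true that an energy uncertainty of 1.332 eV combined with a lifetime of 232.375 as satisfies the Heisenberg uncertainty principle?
No, it violates the uncertainty relation.

Calculate the product ΔEΔt:
ΔE = 1.332 eV = 2.134e-19 J
ΔEΔt = (2.134e-19 J) × (2.324e-16 s)
ΔEΔt = 4.959e-35 J·s

Compare to the minimum allowed value ℏ/2:
ℏ/2 = 5.273e-35 J·s

Since ΔEΔt = 4.959e-35 J·s < 5.273e-35 J·s = ℏ/2,
this violates the uncertainty relation.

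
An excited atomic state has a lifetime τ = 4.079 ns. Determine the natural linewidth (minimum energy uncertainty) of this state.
80.683 neV

Using the energy-time uncertainty principle:
ΔEΔt ≥ ℏ/2

The lifetime τ represents the time uncertainty Δt.
The natural linewidth (minimum energy uncertainty) is:

ΔE = ℏ/(2τ)
ΔE = (1.055e-34 J·s) / (2 × 4.079e-09 s)
ΔE = 1.293e-26 J = 80.683 neV

This natural linewidth limits the precision of spectroscopic measurements.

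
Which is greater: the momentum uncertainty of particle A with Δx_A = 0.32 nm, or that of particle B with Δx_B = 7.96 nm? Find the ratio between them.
Particle A has the larger minimum momentum uncertainty, by a factor of 24.87.

For each particle, the minimum momentum uncertainty is Δp_min = ℏ/(2Δx):

Particle A: Δp_A = ℏ/(2×3.200e-10 m) = 1.648e-25 kg·m/s
Particle B: Δp_B = ℏ/(2×7.960e-09 m) = 6.624e-27 kg·m/s

Ratio: Δp_A/Δp_B = 24.87

Since Δp_min ∝ 1/Δx, the particle with smaller position uncertainty (A) has larger momentum uncertainty.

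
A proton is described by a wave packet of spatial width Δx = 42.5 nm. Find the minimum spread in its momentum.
1.241 × 10^-27 kg·m/s

For a wave packet, the spatial width Δx and momentum spread Δp are related by the uncertainty principle:
ΔxΔp ≥ ℏ/2

The minimum momentum spread is:
Δp_min = ℏ/(2Δx)
Δp_min = (1.055e-34 J·s) / (2 × 4.250e-08 m)
Δp_min = 1.241e-27 kg·m/s

A wave packet cannot have both a well-defined position and well-defined momentum.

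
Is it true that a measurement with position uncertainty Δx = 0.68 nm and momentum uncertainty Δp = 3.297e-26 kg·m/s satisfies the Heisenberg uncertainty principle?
No, it violates the uncertainty principle (impossible measurement).

Calculate the product ΔxΔp:
ΔxΔp = (6.800e-10 m) × (3.297e-26 kg·m/s)
ΔxΔp = 2.242e-35 J·s

Compare to the minimum allowed value ℏ/2:
ℏ/2 = 5.273e-35 J·s

Since ΔxΔp = 2.242e-35 J·s < 5.273e-35 J·s = ℏ/2,
the measurement violates the uncertainty principle.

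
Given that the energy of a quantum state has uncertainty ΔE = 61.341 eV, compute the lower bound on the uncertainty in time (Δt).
5.365 as

Using the energy-time uncertainty principle:
ΔEΔt ≥ ℏ/2

The minimum uncertainty in time is:
Δt_min = ℏ/(2ΔE)
Δt_min = (1.055e-34 J·s) / (2 × 9.828e-18 J)
Δt_min = 5.365e-18 s = 5.365 as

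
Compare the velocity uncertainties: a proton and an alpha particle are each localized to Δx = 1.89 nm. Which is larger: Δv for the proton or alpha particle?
The proton has the larger minimum velocity uncertainty, by a ratio of 4.0.

For both particles, Δp_min = ℏ/(2Δx) = 2.790e-26 kg·m/s (same for both).

The velocity uncertainty is Δv = Δp/m:
- proton: Δv = 2.790e-26 / 1.673e-27 = 1.668e+01 m/s = 16.680 m/s
- alpha particle: Δv = 2.790e-26 / 6.645e-27 = 4.199e+00 m/s = 4.199 m/s

Ratio: 1.668e+01 / 4.199e+00 = 4.0

The lighter particle has larger velocity uncertainty because Δv ∝ 1/m.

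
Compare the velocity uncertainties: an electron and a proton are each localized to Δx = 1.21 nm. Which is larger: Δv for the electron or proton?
The electron has the larger minimum velocity uncertainty, by a ratio of 1836.2.

For both particles, Δp_min = ℏ/(2Δx) = 4.358e-26 kg·m/s (same for both).

The velocity uncertainty is Δv = Δp/m:
- electron: Δv = 4.358e-26 / 9.109e-31 = 4.784e+04 m/s = 47.838 km/s
- proton: Δv = 4.358e-26 / 1.673e-27 = 2.605e+01 m/s = 26.053 m/s

Ratio: 4.784e+04 / 2.605e+01 = 1836.2

The lighter particle has larger velocity uncertainty because Δv ∝ 1/m.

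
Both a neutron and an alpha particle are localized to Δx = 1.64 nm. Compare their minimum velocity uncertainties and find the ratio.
The neutron has the larger minimum velocity uncertainty, by a ratio of 4.0.

For both particles, Δp_min = ℏ/(2Δx) = 3.215e-26 kg·m/s (same for both).

The velocity uncertainty is Δv = Δp/m:
- neutron: Δv = 3.215e-26 / 1.675e-27 = 1.920e+01 m/s = 19.196 m/s
- alpha particle: Δv = 3.215e-26 / 6.645e-27 = 4.839e+00 m/s = 4.839 m/s

Ratio: 1.920e+01 / 4.839e+00 = 4.0

The lighter particle has larger velocity uncertainty because Δv ∝ 1/m.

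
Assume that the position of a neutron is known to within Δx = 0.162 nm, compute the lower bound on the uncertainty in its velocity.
194.328 m/s

Using the Heisenberg uncertainty principle and Δp = mΔv:
ΔxΔp ≥ ℏ/2
Δx(mΔv) ≥ ℏ/2

The minimum uncertainty in velocity is:
Δv_min = ℏ/(2mΔx)
Δv_min = (1.055e-34 J·s) / (2 × 1.675e-27 kg × 1.620e-10 m)
Δv_min = 1.943e+02 m/s = 194.328 m/s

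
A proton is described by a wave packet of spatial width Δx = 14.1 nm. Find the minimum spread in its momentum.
3.740 × 10^-27 kg·m/s

For a wave packet, the spatial width Δx and momentum spread Δp are related by the uncertainty principle:
ΔxΔp ≥ ℏ/2

The minimum momentum spread is:
Δp_min = ℏ/(2Δx)
Δp_min = (1.055e-34 J·s) / (2 × 1.410e-08 m)
Δp_min = 3.740e-27 kg·m/s

A wave packet cannot have both a well-defined position and well-defined momentum.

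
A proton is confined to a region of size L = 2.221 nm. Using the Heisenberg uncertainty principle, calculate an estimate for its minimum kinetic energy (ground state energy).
1.052 μeV

Using the uncertainty principle to estimate ground state energy:

1. The position uncertainty is approximately the confinement size:
   Δx ≈ L = 2.221e-09 m

2. From ΔxΔp ≥ ℏ/2, the minimum momentum uncertainty is:
   Δp ≈ ℏ/(2L) = 2.374e-26 kg·m/s

3. The kinetic energy is approximately:
   KE ≈ (Δp)²/(2m) = (2.374e-26)²/(2 × 1.673e-27 kg)
   KE ≈ 1.685e-25 J = 1.052 μeV

This is an order-of-magnitude estimate of the ground state energy.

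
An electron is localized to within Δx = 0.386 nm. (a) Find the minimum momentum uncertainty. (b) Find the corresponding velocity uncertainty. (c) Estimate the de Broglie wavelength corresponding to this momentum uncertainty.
(a) Δp_min = 1.366 × 10^-25 kg·m/s
(b) Δv_min = 149.958 km/s
(c) λ_dB = 4.851 nm

Step-by-step:

(a) From the uncertainty principle:
Δp_min = ℏ/(2Δx) = (1.055e-34 J·s)/(2 × 3.860e-10 m) = 1.366e-25 kg·m/s

(b) The velocity uncertainty:
Δv = Δp/m = (1.366e-25 kg·m/s)/(9.109e-31 kg) = 1.500e+05 m/s = 149.958 km/s

(c) The de Broglie wavelength for this momentum:
λ = h/p = (6.626e-34 J·s)/(1.366e-25 kg·m/s) = 4.851e-09 m = 4.851 nm

Note: The de Broglie wavelength is comparable to the localization size, as expected from wave-particle duality.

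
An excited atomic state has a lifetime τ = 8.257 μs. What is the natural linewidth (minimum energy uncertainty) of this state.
39.858 peV

Using the energy-time uncertainty principle:
ΔEΔt ≥ ℏ/2

The lifetime τ represents the time uncertainty Δt.
The natural linewidth (minimum energy uncertainty) is:

ΔE = ℏ/(2τ)
ΔE = (1.055e-34 J·s) / (2 × 8.257e-06 s)
ΔE = 6.386e-30 J = 39.858 peV

This natural linewidth limits the precision of spectroscopic measurements.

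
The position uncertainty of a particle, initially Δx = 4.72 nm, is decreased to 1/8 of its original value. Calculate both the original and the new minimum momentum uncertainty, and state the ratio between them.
Original Δp_min = 1.117 × 10^-26 kg·m/s; new Δp'_min = 8.937 × 10^-26 kg·m/s; ratio Δp'_min/Δp_min = 8.

From the uncertainty principle ΔxΔp ≥ ℏ/2, the minimum momentum uncertainty is Δp_min = ℏ/(2Δx).

Original (Δx = 4.72 nm = 4.720e-09 m):
Δp_min = (1.055e-34 J·s)/(2 × 4.720e-09 m) = 1.117e-26 kg·m/s

When Δx → (1/8)Δx:
Δp'_min = ℏ/(2 × (1/8)Δx) = 8 × ℏ/(2Δx) = 8 × Δp_min
Δp'_min = 8 × 1.117e-26 kg·m/s = 8.937e-26 kg·m/s

Since Δp_min ∝ 1/Δx, when Δx is decreased to 1/8 of its original value, Δp_min increases to 8 times its original value.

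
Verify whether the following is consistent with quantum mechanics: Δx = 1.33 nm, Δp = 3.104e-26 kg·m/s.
No, it violates the uncertainty principle (impossible measurement).

Calculate the product ΔxΔp:
ΔxΔp = (1.330e-09 m) × (3.104e-26 kg·m/s)
ΔxΔp = 4.128e-35 J·s

Compare to the minimum allowed value ℏ/2:
ℏ/2 = 5.273e-35 J·s

Since ΔxΔp = 4.128e-35 J·s < 5.273e-35 J·s = ℏ/2,
the measurement violates the uncertainty principle.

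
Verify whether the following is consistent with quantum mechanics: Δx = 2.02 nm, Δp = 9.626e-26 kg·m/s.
Yes, it satisfies the uncertainty principle.

Calculate the product ΔxΔp:
ΔxΔp = (2.020e-09 m) × (9.626e-26 kg·m/s)
ΔxΔp = 1.944e-34 J·s

Compare to the minimum allowed value ℏ/2:
ℏ/2 = 5.273e-35 J·s

Since ΔxΔp = 1.944e-34 J·s ≥ 5.273e-35 J·s = ℏ/2,
the measurement satisfies the uncertainty principle.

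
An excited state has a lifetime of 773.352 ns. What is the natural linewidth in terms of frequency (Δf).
102.899 kHz

Using the energy-time uncertainty principle and E = hf:
ΔEΔt ≥ ℏ/2
hΔf·Δt ≥ ℏ/2

The minimum frequency uncertainty is:
Δf = ℏ/(2hτ) = 1/(4πτ)
Δf = 1/(4π × 7.734e-07 s)
Δf = 1.029e+05 Hz = 102.899 kHz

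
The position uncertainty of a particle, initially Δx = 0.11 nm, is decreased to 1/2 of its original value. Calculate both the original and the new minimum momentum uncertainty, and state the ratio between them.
Original Δp_min = 4.794 × 10^-25 kg·m/s; new Δp'_min = 9.587 × 10^-25 kg·m/s; ratio Δp'_min/Δp_min = 2.

From the uncertainty principle ΔxΔp ≥ ℏ/2, the minimum momentum uncertainty is Δp_min = ℏ/(2Δx).

Original (Δx = 0.11 nm = 1.100e-10 m):
Δp_min = (1.055e-34 J·s)/(2 × 1.100e-10 m) = 4.794e-25 kg·m/s

When Δx → (1/2)Δx:
Δp'_min = ℏ/(2 × (1/2)Δx) = 2 × ℏ/(2Δx) = 2 × Δp_min
Δp'_min = 2 × 4.794e-25 kg·m/s = 9.587e-25 kg·m/s

Since Δp_min ∝ 1/Δx, when Δx is decreased to 1/2 of its original value, Δp_min increases to 2 times its original value.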